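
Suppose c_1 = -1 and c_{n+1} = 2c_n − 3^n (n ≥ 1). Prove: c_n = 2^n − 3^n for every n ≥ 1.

Base case: c_1 = -1, and 2^1 − 3^1 = 2 − 3 = -1.
Assume c_j = 2^j − 3^j for some j ≥ 1.
Then c_{j+1} = 2c_j − 3^j = 2·(2^j − 3^j) − 3^j = 2^{j+1} − 2·3^j − 3^j = 2^{j+1} − 3·3^j = 2^{j+1} − 3^{j+1}.
Hence c_n = 2^n − 3^n for every n ≥ 1, by induction.

c_n = 2^n − 3^n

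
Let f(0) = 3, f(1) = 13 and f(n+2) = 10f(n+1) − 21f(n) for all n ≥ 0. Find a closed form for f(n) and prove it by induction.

Claim: f(n) = 7^n + 2·3^n.

Base cases: f(0) = 3 and 7^0 + 2·3^0 = 3; f(1) = 13 and 7^1 + 2·3^1 = 13.
Assume f(i) = 7^i + 2·3^i for all 0 ≤ i ≤ j, where j ≥ 1.
Then f(j+1) = 10f(j) − 21f(j−1) = 10·(7^j + 2·3^j) − 21·(7^{j−1} + 2·3^{j−1}) = (10·7 − 21)7^{j−1} + 2·(10·3 − 21)3^{j−1} = 49·7^{j−1} + 18·3^{j−1} = 7^{j+1} + 2·3^{j+1}.
This completes the inductive step, so f(n) = 7^n + 2·3^n for all n ≥ 0.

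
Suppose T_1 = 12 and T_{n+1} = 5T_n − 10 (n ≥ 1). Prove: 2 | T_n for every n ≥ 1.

Base case: T_1 = 12 = 2·6, so 2 | T_1.
Assume 2 | T_r, so T_r = 2t for some integer t.
Then T_{r+1} = 5T_r − 10 = 5·(2t) − 10 = 2(5t − 5), so 2 | T_{r+1}.
By induction, 2 | T_n for all n ≥ 1.

2 | T_n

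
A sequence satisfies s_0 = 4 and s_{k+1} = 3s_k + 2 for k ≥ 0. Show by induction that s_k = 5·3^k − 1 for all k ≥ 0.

Base case: s_0 = 4, and 5·3^0 − 1 = 5 − 1 = 4.
Assume s_j = 5·3^j − 1 for some j ≥ 0.
Then s_{j+1} = 3s_j + 2 = 3·(5·3^j − 1) + 2 = 15·3^j − 3 + 2 = 5·3^{j+1} − 1.
This completes the inductive step, so s_k = 5·3^k − 1 for all k ≥ 0.

s_k = 5·3^k − 1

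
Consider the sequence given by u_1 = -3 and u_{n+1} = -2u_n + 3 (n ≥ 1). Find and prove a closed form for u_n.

Claim: u_n = 2·(-2)^n + 1.

Base case: u_1 = -3, and 2·(-2)^1 + 1 = -4 + 1 = -3.
Assume u_m = 2·(-2)^m + 1 for some m ≥ 1.
Then u_{m+1} = -2u_m + 3 = -2·(2·(-2)^m + 1) + 3 = -4·(-2)^m − 2 + 3 = 2·(-2)^{m+1} + 1.
This completes the inductive step, so u_n = 2·(-2)^n + 1 for all n ≥ 1.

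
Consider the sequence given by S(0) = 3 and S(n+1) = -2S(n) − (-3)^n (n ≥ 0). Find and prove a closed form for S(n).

Claim: S(n) = 2·(-2)^n + (-3)^n.

Base case: S(0) = 3, and 2·(-2)^0 + (-3)^0 = 2 + 1 = 3.
Assume S(m) = 2·(-2)^m + (-3)^m for some m ≥ 0.
Then S(m+1) = -2S(m) − (-3)^m = -2·(2·(-2)^m + (-3)^m) − (-3)^m = 2·(-2)^{m+1} − 2·(-3)^m − (-3)^m = 2·(-2)^{m+1} − 3·(-3)^m = 2·(-2)^{m+1} + (-3)^{m+1}.
So the formula holds for m+1, and by induction S(n) = 2·(-2)^n + (-3)^n for all n ≥ 0.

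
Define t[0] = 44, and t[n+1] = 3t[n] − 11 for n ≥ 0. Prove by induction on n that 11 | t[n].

Base case: t[0] = 44 = 11·4, so 11 | t[0].
Assume 11 | t[m], so t[m] = 11s for some integer s.
Then t[m+1] = 3t[m] − 11 = 3·(11s) − 11 = 11(3s − 1), so 11 | t[m+1].
Hence 11 | t[n] for every n ≥ 0, by induction.

11 | t[n]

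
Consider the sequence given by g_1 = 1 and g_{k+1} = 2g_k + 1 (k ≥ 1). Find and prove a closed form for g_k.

Claim: g_k = 2^k − 1.

Base case: g_1 = 1, and 2^1 − 1 = 2 − 1 = 1.
Assume g_r = 2^r − 1 for some r ≥ 1.
Then g_{r+1} = 2g_r + 1 = 2·(2^r − 1) + 1 = 2^{r+1} − 2 + 1 = 2^{r+1} − 1.
By induction, g_k = 2^k − 1 for all k ≥ 1.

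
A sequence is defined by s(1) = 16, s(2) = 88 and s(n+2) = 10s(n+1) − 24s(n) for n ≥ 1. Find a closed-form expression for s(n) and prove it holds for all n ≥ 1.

Claim: s(n) = 4^n + 2·6^n.

Base cases: s(1) = 16 and 4^1 + 2·6^1 = 16; s(2) = 88 and 4^2 + 2·6^2 = 88.
Assume s(j) = 4^j + 2·6^j for all 1 ≤ j ≤ m, where m ≥ 2.
Then s(m+1) = 10s(m) − 24s(m−1) = 10·(4^m + 2·6^m) − 24·(4^{m−1} + 2·6^{m−1}) = (10·4 − 24)4^{m−1} + 2·(10·6 − 24)6^{m−1} = 16·4^{m−1} + 72·6^{m−1} = 4^{m+1} + 2·6^{m+1}.
Hence s(n) = 4^n + 2·6^n for every n ≥ 1, by strong induction.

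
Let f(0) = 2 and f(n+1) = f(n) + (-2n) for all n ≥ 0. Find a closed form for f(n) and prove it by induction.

Claim: f(n) = -n^2 + n + 2.

Base case: f(0) = 2, and -0^2 + 0 + 2 = 2.
Assume f(m) = -m^2 + m + 2.
Then f(m+1) = f(m) + (-2m) = (-m^2 + m + 2) + (-2m) = -m^2 − m + 2,
and -(m+1)^2 + (m+1) + 2 = -m^2 − m + 2.
Hence f(n) = -n^2 + n + 2 for every n ≥ 0, by induction.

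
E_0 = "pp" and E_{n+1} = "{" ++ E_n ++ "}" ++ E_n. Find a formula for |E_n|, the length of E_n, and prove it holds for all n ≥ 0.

Claim: |E_n| = 2^{n+2} − 2.

Base case: |E_0| = 2, and 2^{0+2} − 2 = 2.
Assume |E_j| = 2^{j+2} − 2.
Then |E_{j+1}| = 1 + |E_j| + 1 + |E_j| = 2|E_j| + 2 = 2(2^{j+2} − 2) + 2 = 2^{j+3} − 4 + 2 = 2^{j+3} − 2.
This completes the inductive step, so |E_n| = 2^{n+2} − 2 for all n ≥ 0.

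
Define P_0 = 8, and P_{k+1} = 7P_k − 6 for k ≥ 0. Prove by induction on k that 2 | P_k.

Base case: P_0 = 8 = 2·4, so 2 | P_0.
Assume 2 | P_r, so P_r = 2t for some integer t.
Then P_{r+1} = 7P_r − 6 = 7·(2t) − 6 = 2(7t − 3), so 2 | P_{r+1}.
So the property holds for r+1, and by induction 2 | P_k for all k ≥ 0.

2 | P_k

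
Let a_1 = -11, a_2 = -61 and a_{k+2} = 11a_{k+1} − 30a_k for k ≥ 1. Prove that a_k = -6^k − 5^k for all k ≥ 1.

Base cases: a_1 = -11 and -6^1 − 5^1 = -11; a_2 = -61 and -6^2 − 5^2 = -61.
Assume a_j = -6^j − 5^j for all 1 ≤ j ≤ r, where r ≥ 2.
Then a_{r+1} = 11a_r − 30a_{r−1} = 11·(-6^r − 5^r) − 30·(-6^{r−1} − 5^{r−1}) = -(11·6 − 30)6^{r−1} − (11·5 − 30)5^{r−1} = -36·6^{r−1} − 25·5^{r−1} = -6^{r+1} − 5^{r+1}.
Hence a_k = -6^k − 5^k for every k ≥ 1, by strong induction.

a_k = -6^k − 5^k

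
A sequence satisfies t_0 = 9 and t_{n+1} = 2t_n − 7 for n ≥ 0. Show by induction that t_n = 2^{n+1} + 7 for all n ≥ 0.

Base case: t_0 = 9, and 2^{0+1} + 7 = 2 + 7 = 9.
Assume t_j = 2^{j+1} + 7 for some j ≥ 0.
Then t_{j+1} = 2t_j − 7 = 2·(2^{j+1} + 7) − 7 = 2^{j+2} + 14 − 7 = 2^{j+2} + 7.
This completes the inductive step, so t_n = 2^{n+1} + 7 for all n ≥ 0.

t_n = 2^{n+1} + 7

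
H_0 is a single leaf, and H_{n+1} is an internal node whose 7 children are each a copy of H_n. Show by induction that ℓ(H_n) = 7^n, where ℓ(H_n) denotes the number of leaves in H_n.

Base case: ℓ(H_0) = 1, and 7^0 = 1.
Assume ℓ(H_m) = 7^m.
Then ℓ(H_{m+1}) = 7·ℓ(H_m) = 7·7^m = 7^{m+1}.
So the formula holds for m+1, and by induction ℓ(H_n) = 7^n for all n ≥ 0.

ℓ(H_n) = 7^n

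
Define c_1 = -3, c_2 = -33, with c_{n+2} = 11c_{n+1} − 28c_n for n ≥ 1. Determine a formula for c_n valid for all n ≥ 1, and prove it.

Claim: c_n = 4^n − 7^n.

Base cases: c_1 = -3 and 4^1 − 7^1 = -3; c_2 = -33 and 4^2 − 7^2 = -33.
Assume c_j = 4^j − 7^j for all 1 ≤ j ≤ m, where m ≥ 2.
Then c_{m+1} = 11c_m − 28c_{m−1} = 11·(4^m − 7^m) − 28·(4^{m−1} − 7^{m−1}) = (11·4 − 28)4^{m−1} − (11·7 − 28)7^{m−1} = 16·4^{m−1} − 49·7^{m−1} = 4^{m+1} − 7^{m+1}.
By strong induction, c_n = 4^n − 7^n for all n ≥ 1.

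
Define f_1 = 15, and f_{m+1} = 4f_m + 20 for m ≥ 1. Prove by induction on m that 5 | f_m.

Base case: f_1 = 15 = 5·3, so 5 | f_1.
Assume 5 | f_j, so f_j = 5t for some integer t.
Then f_{j+1} = 4f_j + 20 = 4·(5t) + 20 = 5(4t + 4), so 5 | f_{j+1}.
Hence 5 | f_m for every m ≥ 1, by induction.

5 | f_m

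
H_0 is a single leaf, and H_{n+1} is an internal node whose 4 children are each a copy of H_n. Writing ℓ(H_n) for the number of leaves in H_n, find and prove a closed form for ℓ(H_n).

Claim: ℓ(H_n) = 4^n.

Base case: ℓ(H_0) = 1, and 4^0 = 1.
Assume ℓ(H_j) = 4^j.
Then ℓ(H_{j+1}) = 4·ℓ(H_j) = 4·4^j = 4^{j+1}.
Hence ℓ(H_n) = 4^n for every n ≥ 0, by induction.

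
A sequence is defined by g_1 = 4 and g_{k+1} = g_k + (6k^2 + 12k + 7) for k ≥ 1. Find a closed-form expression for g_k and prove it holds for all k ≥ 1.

Claim: g_k = 2k^3 + 3k^2 + 2k − 3.

Base case: g_1 = 4, and 2·1^3 + 3·1^2 + 2·1 − 3 = 4.
Assume g_j = 2j^3 + 3j^2 + 2j − 3.
Then g_{j+1} = g_j + (6j^2 + 12j + 7) = (2j^3 + 3j^2 + 2j − 3) + (6j^2 + 12j + 7) = 2j^3 + 9j^2 + 14j + 4,
and 2·(j+1)^3 + 3·(j+1)^2 + 2·(j+1) − 3 = 2j^3 + 9j^2 + 14j + 4.
By induction, g_k = 2k^3 + 3k^2 + 2k − 3 for all k ≥ 1.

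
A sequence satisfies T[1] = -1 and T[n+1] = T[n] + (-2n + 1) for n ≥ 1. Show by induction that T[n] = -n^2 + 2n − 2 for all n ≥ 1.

Base case: T[1] = -1, and -1^2 + 2·1 − 2 = -1.
Assume T[k] = -k^2 + 2k − 2.
Then T[k+1] = T[k] + (-2k + 1) = (-k^2 + 2k − 2) + (-2k + 1) = -k^2 − 1,
and -(k+1)^2 + 2·(k+1) − 2 = -k^2 − 1.
By induction, T[n] = -n^2 + 2n − 2 for all n ≥ 1.

T[n] = -n^2 + 2n − 2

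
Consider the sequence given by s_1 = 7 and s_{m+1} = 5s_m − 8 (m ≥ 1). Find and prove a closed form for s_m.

Claim: s_m = 5^m + 2.

Base case: s_1 = 7, and 5^1 + 2 = 5 + 2 = 7.
Assume s_j = 5^j + 2 for some j ≥ 1.
Then s_{j+1} = 5s_j − 8 = 5·(5^j + 2) − 8 = 5^{j+1} + 10 − 8 = 5^{j+1} + 2.
By induction, s_m = 5^m + 2 for all m ≥ 1.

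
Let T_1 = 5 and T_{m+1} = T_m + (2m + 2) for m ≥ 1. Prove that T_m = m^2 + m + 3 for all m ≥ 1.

Base case: T_1 = 5, and 1^2 + 1 + 3 = 5.
Assume T_r = r^2 + r + 3.
Then T_{r+1} = T_r + (2r + 2) = (r^2 + r + 3) + (2r + 2) = r^2 + 3r + 5,
and (r+1)^2 + (r+1) + 3 = r^2 + 3r + 5.
Hence T_m = m^2 + m + 3 for every m ≥ 1, by induction.

T_m = m^2 + m + 3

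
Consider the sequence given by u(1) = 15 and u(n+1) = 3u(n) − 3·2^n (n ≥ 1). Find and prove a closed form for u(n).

Claim: u(n) = 3·3^n + 3·2^n.

Base case: u(1) = 15, and 3·3^1 + 3·2^1 = 9 + 6 = 15.
Assume u(m) = 3·3^m + 3·2^m for some m ≥ 1.
Then u(m+1) = 3u(m) − 3·2^m = 3·(3·3^m + 3·2^m) − 3·2^m = 3·3^{m+1} + 9·2^m − 3·2^m = 3·3^{m+1} + 6·2^m = 3·3^{m+1} + 3·2^{m+1}.
Hence u(n) = 3·3^n + 3·2^n for every n ≥ 1, by induction.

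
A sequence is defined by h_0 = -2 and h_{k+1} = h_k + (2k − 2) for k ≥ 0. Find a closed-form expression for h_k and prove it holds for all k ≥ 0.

Claim: h_k = k^2 − 3k − 2.

Base case: h_0 = -2, and 0^2 − 3·0 − 2 = -2.
Assume h_m = m^2 − 3m − 2.
Then h_{m+1} = h_m + (2m − 2) = (m^2 − 3m − 2) + (2m − 2) = m^2 − m − 4,
and (m+1)^2 − 3·(m+1) − 2 = m^2 − m − 4.
By induction, h_k = k^2 − 3k − 2 for all k ≥ 0.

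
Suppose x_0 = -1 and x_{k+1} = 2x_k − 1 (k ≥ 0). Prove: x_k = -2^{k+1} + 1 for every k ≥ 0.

Base case: x_0 = -1, and -2^{0+1} + 1 = -2 + 1 = -1.
Assume x_r = -2^{r+1} + 1 for some r ≥ 0.
Then x_{r+1} = 2x_r − 1 = 2·(-2^{r+1} + 1) − 1 = -2^{r+2} + 2 − 1 = -2^{r+2} + 1.
Hence x_k = -2^{k+1} + 1 for every k ≥ 0, by induction.

x_k = -2^{k+1} + 1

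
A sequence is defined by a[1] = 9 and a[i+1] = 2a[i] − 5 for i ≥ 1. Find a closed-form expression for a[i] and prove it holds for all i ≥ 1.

Claim: a[i] = 2^{i+1} + 5.

Base case: a[1] = 9, and 2^{1+1} + 5 = 4 + 5 = 9.
Assume a[m] = 2^{m+1} + 5 for some m ≥ 1.
Then a[m+1] = 2a[m] − 5 = 2·(2^{m+1} + 5) − 5 = 2^{m+2} + 10 − 5 = 2^{m+2} + 5.
So the formula holds for m+1, and by induction a[i] = 2^{i+1} + 5 for all i ≥ 1.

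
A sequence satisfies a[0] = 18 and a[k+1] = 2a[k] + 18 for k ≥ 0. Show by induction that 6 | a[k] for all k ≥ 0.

Base case: a[0] = 18 = 6·3, so 6 | a[0].
Assume 6 | a[m], so a[m] = 6t for some integer t.
Then a[m+1] = 2a[m] + 18 = 2·(6t) + 18 = 6(2t + 3), so 6 | a[m+1].
By induction, 6 | a[k] for all k ≥ 0.

6 | a[k]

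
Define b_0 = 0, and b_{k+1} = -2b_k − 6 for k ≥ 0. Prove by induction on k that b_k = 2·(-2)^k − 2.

Base case: b_0 = 0, and 2·(-2)^0 − 2 = 2 − 2 = 0.
Assume b_m = 2·(-2)^m − 2 for some m ≥ 0.
Then b_{m+1} = -2b_m − 6 = -2·(2·(-2)^m − 2) − 6 = -4·(-2)^m + 4 − 6 = 2·(-2)^{m+1} − 2.
This completes the inductive step, so b_k = 2·(-2)^k − 2 for all k ≥ 0.

b_k = 2·(-2)^k − 2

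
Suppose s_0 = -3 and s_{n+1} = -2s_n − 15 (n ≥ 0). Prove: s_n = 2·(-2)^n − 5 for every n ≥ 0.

Base case: s_0 = -3, and 2·(-2)^0 − 5 = 2 − 5 = -3.
Assume s_j = 2·(-2)^j − 5 for some j ≥ 0.
Then s_{j+1} = -2s_j − 15 = -2·(2·(-2)^j − 5) − 15 = -4·(-2)^j + 10 − 15 = 2·(-2)^{j+1} − 5.
By induction, s_n = 2·(-2)^n − 5 for all n ≥ 0.

s_n = 2·(-2)^n − 5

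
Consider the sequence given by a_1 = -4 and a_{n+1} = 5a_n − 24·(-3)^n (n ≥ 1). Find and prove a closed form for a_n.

Claim: a_n = 5^n + 3·(-3)^n.

Base case: a_1 = -4, and 5^1 + 3·(-3)^1 = 5 − 9 = -4.
Assume a_m = 5^m + 3·(-3)^m for some m ≥ 1.
Then a_{m+1} = 5a_m − 24·(-3)^m = 5·(5^m + 3·(-3)^m) − 24·(-3)^m = 5^{m+1} + 15·(-3)^m − 24·(-3)^m = 5^{m+1} − 9·(-3)^m = 5^{m+1} + 3·(-3)^{m+1}.
By induction, a_n = 5^n + 3·(-3)^n for all n ≥ 1.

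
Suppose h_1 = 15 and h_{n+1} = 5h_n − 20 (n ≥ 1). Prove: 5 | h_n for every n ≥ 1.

Base case: h_1 = 15 = 5·3, so 5 | h_1.
Assume 5 | h_r, so h_r = 5t for some integer t.
Then h_{r+1} = 5h_r − 20 = 5·(5t) − 20 = 5(5t − 4), so 5 | h_{r+1}.
This completes the inductive step, so 5 | h_n for all n ≥ 1.

5 | h_n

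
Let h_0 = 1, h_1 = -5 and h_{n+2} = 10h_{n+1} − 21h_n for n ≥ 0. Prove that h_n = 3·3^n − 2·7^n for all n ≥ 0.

Base cases: h_0 = 1 and 3·3^0 − 2·7^0 = 1; h_1 = -5 and 3·3^1 − 2·7^1 = -5.
Assume h_j = 3·3^j − 2·7^j for all 0 ≤ j ≤ k, where k ≥ 1.
Then h_{k+1} = 10h_k − 21h_{k−1} = 10·(3·3^k − 2·7^k) − 21·(3·3^{k−1} − 2·7^{k−1}) = 3·(10·3 − 21)3^{k−1} − 2·(10·7 − 21)7^{k−1} = 27·3^{k−1} − 98·7^{k−1} = 3·3^{k+1} − 2·7^{k+1}.
So the formula holds for k+1, and by strong induction h_n = 3·3^n − 2·7^n for all n ≥ 0.

h_n = 3·3^n − 2·7^n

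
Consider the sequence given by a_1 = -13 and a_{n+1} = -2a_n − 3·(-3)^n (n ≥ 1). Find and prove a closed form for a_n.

Claim: a_n = 2·(-2)^n + 3·(-3)^n.

Base case: a_1 = -13, and 2·(-2)^1 + 3·(-3)^1 = -4 − 9 = -13.
Assume a_r = 2·(-2)^r + 3·(-3)^r for some r ≥ 1.
Then a_{r+1} = -2a_r − 3·(-3)^r = -2·(2·(-2)^r + 3·(-3)^r) − 3·(-3)^r = 2·(-2)^{r+1} − 6·(-3)^r − 3·(-3)^r = 2·(-2)^{r+1} − 9·(-3)^r = 2·(-2)^{r+1} + 3·(-3)^{r+1}.
This completes the inductive step, so a_n = 2·(-2)^n + 3·(-3)^n for all n ≥ 1.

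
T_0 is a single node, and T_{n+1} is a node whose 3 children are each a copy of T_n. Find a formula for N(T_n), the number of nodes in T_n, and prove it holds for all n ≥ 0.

Claim: N(T_n) = (3^{n+1} − 1)/2.

Base case: N(T_0) = 1, and (3^{0+1} − 1)/2 = 1.
Assume N(T_m) = (3^{m+1} − 1)/2.
Then N(T_{m+1}) = 1 + 3N(T_m) = 1 + 3·(3^{m+1} − 1)/2 = 1 + (3^{m+2} − 3)/2 = (2 + 3^{m+2} − 3)/2 = (3^{m+2} − 1)/2.
Hence N(T_n) = (3^{n+1} − 1)/2 for every n ≥ 0, by induction.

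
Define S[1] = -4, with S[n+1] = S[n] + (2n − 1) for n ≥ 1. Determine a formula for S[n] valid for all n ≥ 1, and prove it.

Claim: S[n] = n^2 − 2n − 3.

Base case: S[1] = -4, and 1^2 − 2·1 − 3 = -4.
Assume S[j] = j^2 − 2j − 3.
Then S[j+1] = S[j] + (2j − 1) = (j^2 − 2j − 3) + (2j − 1) = j^2 − 4,
and (j+1)^2 − 2·(j+1) − 3 = j^2 − 4.
By induction, S[n] = n^2 − 2n − 3 for all n ≥ 1.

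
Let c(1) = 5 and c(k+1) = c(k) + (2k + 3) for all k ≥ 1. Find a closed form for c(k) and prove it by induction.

Claim: c(k) = k^2 + 2k + 2.

Base case: c(1) = 5, and 1^2 + 2·1 + 2 = 5.
Assume c(r) = r^2 + 2r + 2.
Then c(r+1) = c(r) + (2r + 3) = (r^2 + 2r + 2) + (2r + 3) = r^2 + 4r + 5,
and (r+1)^2 + 2·(r+1) + 2 = r^2 + 4r + 5.
This completes the inductive step, so c(k) = k^2 + 2k + 2 for all k ≥ 1.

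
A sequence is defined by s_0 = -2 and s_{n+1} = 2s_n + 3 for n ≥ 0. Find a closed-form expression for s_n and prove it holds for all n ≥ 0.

Claim: s_n = 2^n − 3.

Base case: s_0 = -2, and 2^0 − 3 = 1 − 3 = -2.
Assume s_r = 2^r − 3 for some r ≥ 0.
Then s_{r+1} = 2s_r + 3 = 2·(2^r − 3) + 3 = 2^{r+1} − 6 + 3 = 2^{r+1} − 3.
Hence s_n = 2^n − 3 for every n ≥ 0, by induction.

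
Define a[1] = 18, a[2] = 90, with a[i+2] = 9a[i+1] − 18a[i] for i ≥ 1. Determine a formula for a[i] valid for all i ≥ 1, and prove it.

Claim: a[i] = 2·3^i + 2·6^i.

Base cases: a[1] = 18 and 2·3^1 + 2·6^1 = 18; a[2] = 90 and 2·3^2 + 2·6^2 = 90.
Assume a[j] = 2·3^j + 2·6^j for all 1 ≤ j ≤ r, where r ≥ 2.
Then a[r+1] = 9a[r] − 18a[r−1] = 9·(2·3^r + 2·6^r) − 18·(2·3^{r−1} + 2·6^{r−1}) = 2·(9·3 − 18)3^{r−1} + 2·(9·6 − 18)6^{r−1} = 18·3^{r−1} + 72·6^{r−1} = 2·3^{r+1} + 2·6^{r+1}.
By strong induction, a[i] = 2·3^i + 2·6^i for all i ≥ 1.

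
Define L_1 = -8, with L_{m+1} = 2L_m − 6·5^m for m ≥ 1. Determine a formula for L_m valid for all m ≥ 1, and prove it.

Claim: L_m = 2^m − 2·5^m.

Base case: L_1 = -8, and 2^1 − 2·5^1 = 2 − 10 = -8.
Assume L_j = 2^j − 2·5^j for some j ≥ 1.
Then L_{j+1} = 2L_j − 6·5^j = 2·(2^j − 2·5^j) − 6·5^j = 2^{j+1} − 4·5^j − 6·5^j = 2^{j+1} − 10·5^j = 2^{j+1} − 2·5^{j+1}.
This completes the inductive step, so L_m = 2^m − 2·5^m for all m ≥ 1.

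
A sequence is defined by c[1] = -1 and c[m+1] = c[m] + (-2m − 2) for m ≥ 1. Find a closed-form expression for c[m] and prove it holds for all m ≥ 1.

Claim: c[m] = -m^2 − m + 1.

Base case: c[1] = -1, and -1^2 − 1 + 1 = -1.
Assume c[k] = -k^2 − k + 1.
Then c[k+1] = c[k] + (-2k − 2) = (-k^2 − k + 1) + (-2k − 2) = -k^2 − 3k − 1,
and -(k+1)^2 − (k+1) + 1 = -k^2 − 3k − 1.
This completes the inductive step, so c[m] = -m^2 − m + 1 for all m ≥ 1.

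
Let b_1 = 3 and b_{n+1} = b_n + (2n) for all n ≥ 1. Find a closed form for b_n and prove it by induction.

Claim: b_n = n^2 − n + 3.

Base case: b_1 = 3, and 1^2 − 1 + 3 = 3.
Assume b_j = j^2 − j + 3.
Then b_{j+1} = b_j + (2j) = (j^2 − j + 3) + (2j) = j^2 + j + 3,
and (j+1)^2 − (j+1) + 3 = j^2 + j + 3.
Hence b_n = n^2 − n + 3 for every n ≥ 1, by induction.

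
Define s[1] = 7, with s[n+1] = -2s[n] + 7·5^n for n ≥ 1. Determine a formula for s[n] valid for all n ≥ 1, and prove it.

Claim: s[n] = -(-2)^n + 5^n.

Base case: s[1] = 7, and -(-2)^1 + 5^1 = 2 + 5 = 7.
Assume s[j] = -(-2)^j + 5^j for some j ≥ 1.
Then s[j+1] = -2s[j] + 7·5^j = -2·(-(-2)^j + 5^j) + 7·5^j = -(-2)^{j+1} − 2·5^j + 7·5^j = -(-2)^{j+1} + 5·5^j = -(-2)^{j+1} + 5^{j+1}.
Hence s[n] = -(-2)^n + 5^n for every n ≥ 1, by induction.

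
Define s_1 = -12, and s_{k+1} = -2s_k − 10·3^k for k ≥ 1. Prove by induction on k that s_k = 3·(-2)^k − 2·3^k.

Base case: s_1 = -12, and 3·(-2)^1 − 2·3^1 = -6 − 6 = -12.
Assume s_m = 3·(-2)^m − 2·3^m for some m ≥ 1.
Then s_{m+1} = -2s_m − 10·3^m = -2·(3·(-2)^m − 2·3^m) − 10·3^m = 3·(-2)^{m+1} + 4·3^m − 10·3^m = 3·(-2)^{m+1} − 6·3^m = 3·(-2)^{m+1} − 2·3^{m+1}.
By induction, s_k = 3·(-2)^k − 2·3^k for all k ≥ 1.

s_k = 3·(-2)^k − 2·3^k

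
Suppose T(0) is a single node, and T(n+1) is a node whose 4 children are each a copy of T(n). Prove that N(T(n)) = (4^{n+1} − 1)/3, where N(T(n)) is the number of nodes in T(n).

Base case: N(T(0)) = 1, and (4^{0+1} − 1)/3 = 1.
Assume N(T(j)) = (4^{j+1} − 1)/3.
Then N(T(j+1)) = 1 + 4N(T(j)) = 1 + 4·(4^{j+1} − 1)/3 = 1 + (4^{j+2} − 4)/3 = (3 + 4^{j+2} − 4)/3 = (4^{j+2} − 1)/3.
By induction, N(T(n)) = (4^{n+1} − 1)/3 for all n ≥ 0.

N(T(n)) = (4^{n+1} − 1)/3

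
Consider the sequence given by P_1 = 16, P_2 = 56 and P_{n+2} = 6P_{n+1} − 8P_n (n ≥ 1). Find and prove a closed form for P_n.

Claim: P_n = 3·4^n + 2·2^n.

Base cases: P_1 = 16 and 3·4^1 + 2·2^1 = 16; P_2 = 56 and 3·4^2 + 2·2^2 = 56.
Assume P_j = 3·4^j + 2·2^j for all 1 ≤ j ≤ r, where r ≥ 2.
Then P_{r+1} = 6P_r − 8P_{r−1} = 6·(3·4^r + 2·2^r) − 8·(3·4^{r−1} + 2·2^{r−1}) = 3·(6·4 − 8)4^{r−1} + 2·(6·2 − 8)2^{r−1} = 48·4^{r−1} + 8·2^{r−1} = 3·4^{r+1} + 2·2^{r+1}.
So the formula holds for r+1, and by strong induction P_n = 3·4^n + 2·2^n for all n ≥ 1.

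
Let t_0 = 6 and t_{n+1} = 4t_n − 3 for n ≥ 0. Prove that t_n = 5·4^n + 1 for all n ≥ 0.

Base case: t_0 = 6, and 5·4^0 + 1 = 5 + 1 = 6.
Assume t_k = 5·4^k + 1 for some k ≥ 0.
Then t_{k+1} = 4t_k − 3 = 4·(5·4^k + 1) − 3 = 20·4^k + 4 − 3 = 5·4^{k+1} + 1.
By induction, t_n = 5·4^n + 1 for all n ≥ 0.

t_n = 5·4^n + 1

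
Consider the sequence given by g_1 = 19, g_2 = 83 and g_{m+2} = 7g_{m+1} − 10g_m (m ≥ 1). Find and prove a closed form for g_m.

Claim: g_m = 3·5^m + 2·2^m.

Base cases: g_1 = 19 and 3·5^1 + 2·2^1 = 19; g_2 = 83 and 3·5^2 + 2·2^2 = 83.
Assume g_i = 3·5^i + 2·2^i for all 1 ≤ i ≤ j, where j ≥ 2.
Then g_{j+1} = 7g_j − 10g_{j−1} = 7·(3·5^j + 2·2^j) − 10·(3·5^{j−1} + 2·2^{j−1}) = 3·(7·5 − 10)5^{j−1} + 2·(7·2 − 10)2^{j−1} = 75·5^{j−1} + 8·2^{j−1} = 3·5^{j+1} + 2·2^{j+1}.
So the formula holds for j+1, and by strong induction g_m = 3·5^m + 2·2^m for all m ≥ 1.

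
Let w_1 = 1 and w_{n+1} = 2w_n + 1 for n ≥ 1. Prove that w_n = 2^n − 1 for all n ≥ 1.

Base case: w_1 = 1, and 2^1 − 1 = 2 − 1 = 1.
Assume w_k = 2^k − 1 for some k ≥ 1.
Then w_{k+1} = 2w_k + 1 = 2·(2^k − 1) + 1 = 2^{k+1} − 2 + 1 = 2^{k+1} − 1.
By induction, w_n = 2^n − 1 for all n ≥ 1.

w_n = 2^n − 1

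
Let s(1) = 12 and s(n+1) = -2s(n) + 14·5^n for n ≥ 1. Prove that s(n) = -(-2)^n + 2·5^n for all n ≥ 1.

Base case: s(1) = 12, and -(-2)^1 + 2·5^1 = 2 + 10 = 12.
Assume s(j) = -(-2)^j + 2·5^j for some j ≥ 1.
Then s(j+1) = -2s(j) + 14·5^j = -2·(-(-2)^j + 2·5^j) + 14·5^j = -(-2)^{j+1} − 4·5^j + 14·5^j = -(-2)^{j+1} + 10·5^j = -(-2)^{j+1} + 2·5^{j+1}.
This completes the inductive step, so s(n) = -(-2)^n + 2·5^n for all n ≥ 1.

s(n) = -(-2)^n + 2·5^n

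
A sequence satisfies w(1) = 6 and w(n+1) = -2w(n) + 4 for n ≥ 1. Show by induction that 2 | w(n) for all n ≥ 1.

Base case: w(1) = 6 = 2·3, so 2 | w(1).
Assume 2 | w(j), so w(j) = 2t for some integer t.
Then w(j+1) = -2w(j) + 4 = -2·(2t) + 4 = 2(-2t + 2), so 2 | w(j+1).
By induction, 2 | w(n) for all n ≥ 1.

2 | w(n)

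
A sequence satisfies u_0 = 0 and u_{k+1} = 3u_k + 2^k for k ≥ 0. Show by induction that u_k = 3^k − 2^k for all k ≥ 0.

Base case: u_0 = 0, and 3^0 − 2^0 = 1 − 1 = 0.
Assume u_r = 3^r − 2^r for some r ≥ 0.
Then u_{r+1} = 3u_r + 2^r = 3·(3^r − 2^r) + 2^r = 3^{r+1} − 3·2^r + 2^r = 3^{r+1} − 2·2^r = 3^{r+1} − 2^{r+1}.
So the formula holds for r+1, and by induction u_k = 3^k − 2^k for all k ≥ 0.

u_k = 3^k − 2^k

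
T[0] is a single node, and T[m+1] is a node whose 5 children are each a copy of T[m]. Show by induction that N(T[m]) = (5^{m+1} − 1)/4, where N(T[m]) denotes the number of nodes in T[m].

Base case: N(T[0]) = 1, and (5^{0+1} − 1)/4 = 1.
Assume N(T[j]) = (5^{j+1} − 1)/4.
Then N(T[j+1]) = 1 + 5N(T[j]) = 1 + 5·(5^{j+1} − 1)/4 = 1 + (5^{j+2} − 5)/4 = (4 + 5^{j+2} − 5)/4 = (5^{j+2} − 1)/4.
So the formula holds for j+1, and by induction N(T[m]) = (5^{m+1} − 1)/4 for all m ≥ 0.

N(T[m]) = (5^{m+1} − 1)/4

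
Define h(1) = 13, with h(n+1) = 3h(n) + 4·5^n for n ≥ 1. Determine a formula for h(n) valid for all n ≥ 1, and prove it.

Claim: h(n) = 3^n + 2·5^n.

Base case: h(1) = 13, and 3^1 + 2·5^1 = 3 + 10 = 13.
Assume h(m) = 3^m + 2·5^m for some m ≥ 1.
Then h(m+1) = 3h(m) + 4·5^m = 3·(3^m + 2·5^m) + 4·5^m = 3^{m+1} + 6·5^m + 4·5^m = 3^{m+1} + 10·5^m = 3^{m+1} + 2·5^{m+1}.
So the formula holds for m+1, and by induction h(n) = 3^n + 2·5^n for all n ≥ 1.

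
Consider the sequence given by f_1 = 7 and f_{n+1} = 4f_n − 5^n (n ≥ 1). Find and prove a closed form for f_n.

Claim: f_n = 3·4^n − 5^n.

Base case: f_1 = 7, and 3·4^1 − 5^1 = 12 − 5 = 7.
Assume f_k = 3·4^k − 5^k for some k ≥ 1.
Then f_{k+1} = 4f_k − 5^k = 4·(3·4^k − 5^k) − 5^k = 3·4^{k+1} − 4·5^k − 5^k = 3·4^{k+1} − 5·5^k = 3·4^{k+1} − 5^{k+1}.
Hence f_n = 3·4^n − 5^n for every n ≥ 1, by induction.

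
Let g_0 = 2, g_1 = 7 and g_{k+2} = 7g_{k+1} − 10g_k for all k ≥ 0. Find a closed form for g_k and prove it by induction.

Claim: g_k = 2^k + 5^k.

Base cases: g_0 = 2 and 2^0 + 5^0 = 2; g_1 = 7 and 2^1 + 5^1 = 7.
Assume g_j = 2^j + 5^j for all 0 ≤ j ≤ m, where m ≥ 1.
Then g_{m+1} = 7g_m − 10g_{m−1} = 7·(2^m + 5^m) − 10·(2^{m−1} + 5^{m−1}) = (7·2 − 10)2^{m−1} + (7·5 − 10)5^{m−1} = 4·2^{m−1} + 25·5^{m−1} = 2^{m+1} + 5^{m+1}.
Hence g_k = 2^k + 5^k for every k ≥ 0, by strong induction.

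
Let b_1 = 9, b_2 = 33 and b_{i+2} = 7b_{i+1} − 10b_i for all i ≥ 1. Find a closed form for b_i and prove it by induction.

Claim: b_i = 2·2^i + 5^i.

Base cases: b_1 = 9 and 2·2^1 + 5^1 = 9; b_2 = 33 and 2·2^2 + 5^2 = 33.
Assume b_t = 2·2^t + 5^t for all 1 ≤ t ≤ j, where j ≥ 2.
Then b_{j+1} = 7b_j − 10b_{j−1} = 7·(2·2^j + 5^j) − 10·(2·2^{j−1} + 5^{j−1}) = 2·(7·2 − 10)2^{j−1} + (7·5 − 10)5^{j−1} = 8·2^{j−1} + 25·5^{j−1} = 2·2^{j+1} + 5^{j+1}.
Hence b_i = 2·2^i + 5^i for every i ≥ 1, by strong induction.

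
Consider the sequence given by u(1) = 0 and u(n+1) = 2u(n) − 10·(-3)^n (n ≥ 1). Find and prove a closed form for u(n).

Claim: u(n) = 3·2^n + 2·(-3)^n.

Base case: u(1) = 0, and 3·2^1 + 2·(-3)^1 = 6 − 6 = 0.
Assume u(r) = 3·2^r + 2·(-3)^r for some r ≥ 1.
Then u(r+1) = 2u(r) − 10·(-3)^r = 2·(3·2^r + 2·(-3)^r) − 10·(-3)^r = 3·2^{r+1} + 4·(-3)^r − 10·(-3)^r = 3·2^{r+1} − 6·(-3)^r = 3·2^{r+1} + 2·(-3)^{r+1}.
So the formula holds for r+1, and by induction u(n) = 3·2^n + 2·(-3)^n for all n ≥ 1.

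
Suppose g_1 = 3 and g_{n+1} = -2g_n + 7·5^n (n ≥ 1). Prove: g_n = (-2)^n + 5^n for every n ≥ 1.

Base case: g_1 = 3, and (-2)^1 + 5^1 = -2 + 5 = 3.
Assume g_r = (-2)^r + 5^r for some r ≥ 1.
Then g_{r+1} = -2g_r + 7·5^r = -2·((-2)^r + 5^r) + 7·5^r = (-2)^{r+1} − 2·5^r + 7·5^r = (-2)^{r+1} + 5·5^r = (-2)^{r+1} + 5^{r+1}.
This completes the inductive step, so g_n = (-2)^n + 5^n for all n ≥ 1.

g_n = (-2)^n + 5^n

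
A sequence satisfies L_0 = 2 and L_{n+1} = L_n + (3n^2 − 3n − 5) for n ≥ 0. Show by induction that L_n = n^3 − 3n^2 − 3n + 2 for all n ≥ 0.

Base case: L_0 = 2, and 0^3 − 3·0^2 − 3·0 + 2 = 2.
Assume L_m = m^3 − 3m^2 − 3m + 2.
Then L_{m+1} = L_m + (3m^2 − 3m − 5) = (m^3 − 3m^2 − 3m + 2) + (3m^2 − 3m − 5) = m^3 − 6m − 3,
and (m+1)^3 − 3·(m+1)^2 − 3·(m+1) + 2 = m^3 − 6m − 3.
By induction, L_n = n^3 − 3n^2 − 3n + 2 for all n ≥ 0.

L_n = n^3 − 3n^2 − 3n + 2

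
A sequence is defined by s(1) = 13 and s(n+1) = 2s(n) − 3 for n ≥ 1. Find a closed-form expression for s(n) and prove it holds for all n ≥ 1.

Claim: s(n) = 5·2^n + 3.

Base case: s(1) = 13, and 5·2^1 + 3 = 10 + 3 = 13.
Assume s(r) = 5·2^r + 3 for some r ≥ 1.
Then s(r+1) = 2s(r) − 3 = 2·(5·2^r + 3) − 3 = 10·2^r + 6 − 3 = 5·2^{r+1} + 3.
Hence s(n) = 5·2^n + 3 for every n ≥ 1, by induction.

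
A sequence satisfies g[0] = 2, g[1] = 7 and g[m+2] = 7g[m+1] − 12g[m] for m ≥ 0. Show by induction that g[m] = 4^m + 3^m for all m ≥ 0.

Base cases: g[0] = 2 and 4^0 + 3^0 = 2; g[1] = 7 and 4^1 + 3^1 = 7.
Assume g[i] = 4^i + 3^i for all 0 ≤ i ≤ j, where j ≥ 1.
Then g[j+1] = 7g[j] − 12g[j−1] = 7·(4^j + 3^j) − 12·(4^{j−1} + 3^{j−1}) = (7·4 − 12)4^{j−1} + (7·3 − 12)3^{j−1} = 16·4^{j−1} + 9·3^{j−1} = 4^{j+1} + 3^{j+1}.
Hence g[m] = 4^m + 3^m for every m ≥ 0, by strong induction.

g[m] = 4^m + 3^m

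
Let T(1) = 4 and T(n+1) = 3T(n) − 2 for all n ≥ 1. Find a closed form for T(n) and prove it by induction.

Claim: T(n) = 3^n + 1.

Base case: T(1) = 4, and 3^1 + 1 = 3 + 1 = 4.
Assume T(r) = 3^r + 1 for some r ≥ 1.
Then T(r+1) = 3T(r) − 2 = 3·(3^r + 1) − 2 = 3^{r+1} + 3 − 2 = 3^{r+1} + 1.
By induction, T(n) = 3^n + 1 for all n ≥ 1.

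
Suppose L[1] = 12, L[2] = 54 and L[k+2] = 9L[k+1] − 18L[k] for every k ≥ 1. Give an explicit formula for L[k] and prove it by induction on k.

Claim: L[k] = 6^k + 2·3^k.

Base cases: L[1] = 12 and 6^1 + 2·3^1 = 12; L[2] = 54 and 6^2 + 2·3^2 = 54.
Assume L[j] = 6^j + 2·3^j for all 1 ≤ j ≤ m, where m ≥ 2.
Then L[m+1] = 9L[m] − 18L[m−1] = 9·(6^m + 2·3^m) − 18·(6^{m−1} + 2·3^{m−1}) = (9·6 − 18)6^{m−1} + 2·(9·3 − 18)3^{m−1} = 36·6^{m−1} + 18·3^{m−1} = 6^{m+1} + 2·3^{m+1}.
By strong induction, L[k] = 6^k + 2·3^k for all k ≥ 1.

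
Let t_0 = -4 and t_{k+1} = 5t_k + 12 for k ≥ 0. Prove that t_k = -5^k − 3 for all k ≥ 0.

Base case: t_0 = -4, and -5^0 − 3 = -1 − 3 = -4.
Assume t_j = -5^j − 3 for some j ≥ 0.
Then t_{j+1} = 5t_j + 12 = 5·(-5^j − 3) + 12 = -5^{j+1} − 15 + 12 = -5^{j+1} − 3.
By induction, t_k = -5^k − 3 for all k ≥ 0.

t_k = -5^k − 3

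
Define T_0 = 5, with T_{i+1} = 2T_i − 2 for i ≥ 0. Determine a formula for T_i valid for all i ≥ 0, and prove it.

Claim: T_i = 3·2^i + 2.

Base case: T_0 = 5, and 3·2^0 + 2 = 3 + 2 = 5.
Assume T_k = 3·2^k + 2 for some k ≥ 0.
Then T_{k+1} = 2T_k − 2 = 2·(3·2^k + 2) − 2 = 6·2^k + 4 − 2 = 3·2^{k+1} + 2.
By induction, T_i = 3·2^i + 2 for all i ≥ 0.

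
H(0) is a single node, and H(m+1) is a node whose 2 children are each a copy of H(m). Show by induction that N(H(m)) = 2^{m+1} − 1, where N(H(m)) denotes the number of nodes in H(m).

Base case: N(H(0)) = 1, and 2^{0+1} − 1 = 1.
Assume N(H(k)) = 2^{k+1} − 1.
Then N(H(k+1)) = 1 + 2N(H(k)) = 1 + 2(2^{k+1} − 1) = 2^{k+2} − 2 + 1 = 2^{k+2} − 1.
By induction, N(H(m)) = 2^{m+1} − 1 for all m ≥ 0.

N(H(m)) = 2^{m+1} − 1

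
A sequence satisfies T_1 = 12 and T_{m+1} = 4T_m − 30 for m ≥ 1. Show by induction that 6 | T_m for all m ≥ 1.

Base case: T_1 = 12 = 6·2, so 6 | T_1.
Assume 6 | T_j, so T_j = 6t for some integer t.
Then T_{j+1} = 4T_j − 30 = 4·(6t) − 30 = 6(4t − 5), so 6 | T_{j+1}.
This completes the inductive step, so 6 | T_m for all m ≥ 1.

6 | T_m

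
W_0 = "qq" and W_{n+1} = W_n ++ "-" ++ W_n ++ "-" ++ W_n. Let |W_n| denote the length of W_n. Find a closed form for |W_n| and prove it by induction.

Claim: |W_n| = 3^{n+1} − 1.

Base case: |W_0| = 2, and 3^{0+1} − 1 = 2.
Assume |W_r| = 3^{r+1} − 1.
Then |W_{r+1}| = 3|W_r| + 2 = 3(3^{r+1} − 1) + 2 = 3^{r+2} − 3 + 2 = 3^{r+2} − 1.
So the formula holds for r+1, and by induction |W_n| = 3^{n+1} − 1 for all n ≥ 0.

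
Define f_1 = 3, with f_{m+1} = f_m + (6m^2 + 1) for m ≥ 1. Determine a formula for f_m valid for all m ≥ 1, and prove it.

Claim: f_m = 2m^3 − 3m^2 + 2m + 2.

Base case: f_1 = 3, and 2·1^3 − 3·1^2 + 2·1 + 2 = 3.
Assume f_r = 2r^3 − 3r^2 + 2r + 2.
Then f_{r+1} = f_r + (6r^2 + 1) = (2r^3 − 3r^2 + 2r + 2) + (6r^2 + 1) = 2r^3 + 3r^2 + 2r + 3,
and 2·(r+1)^3 − 3·(r+1)^2 + 2·(r+1) + 2 = 2r^3 + 3r^2 + 2r + 3.
By induction, f_m = 2m^3 − 3m^2 + 2m + 2 for all m ≥ 1.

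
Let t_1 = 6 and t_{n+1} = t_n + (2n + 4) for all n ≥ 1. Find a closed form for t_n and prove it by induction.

Claim: t_n = n^2 + 3n + 2.

Base case: t_1 = 6, and 1^2 + 3·1 + 2 = 6.
Assume t_k = k^2 + 3k + 2.
Then t_{k+1} = t_k + (2k + 4) = (k^2 + 3k + 2) + (2k + 4) = k^2 + 5k + 6,
and (k+1)^2 + 3·(k+1) + 2 = k^2 + 5k + 6.
By induction, t_n = n^2 + 3n + 2 for all n ≥ 1.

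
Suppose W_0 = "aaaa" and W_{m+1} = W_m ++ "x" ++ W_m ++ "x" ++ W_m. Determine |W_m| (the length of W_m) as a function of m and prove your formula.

Claim: |W_m| = 5·3^m − 1.

Base case: |W_0| = 4, and 5·3^0 − 1 = 4.
Assume |W_j| = 5·3^j − 1.
Then |W_{j+1}| = 3|W_j| + 2 = 3(5·3^j − 1) + 2 = 5·3^{j+1} − 3 + 2 = 5·3^{j+1} − 1.
This completes the inductive step, so |W_m| = 5·3^m − 1 for all m ≥ 0.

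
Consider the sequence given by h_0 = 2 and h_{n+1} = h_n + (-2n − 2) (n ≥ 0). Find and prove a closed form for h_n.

Claim: h_n = -n^2 − n + 2.

Base case: h_0 = 2, and -0^2 − 0 + 2 = 2.
Assume h_k = -k^2 − k + 2.
Then h_{k+1} = h_k + (-2k − 2) = (-k^2 − k + 2) + (-2k − 2) = -k^2 − 3k,
and -(k+1)^2 − (k+1) + 2 = -k^2 − 3k.
This completes the inductive step, so h_n = -n^2 − n + 2 for all n ≥ 0.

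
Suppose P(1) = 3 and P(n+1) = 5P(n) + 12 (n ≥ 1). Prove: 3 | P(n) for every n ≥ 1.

Base case: P(1) = 3 = 3·1, so 3 | P(1).
Assume 3 | P(k), so P(k) = 3t for some integer t.
Then P(k+1) = 5P(k) + 12 = 5·(3t) + 12 = 3(5t + 4), so 3 | P(k+1).
By induction, 3 | P(n) for all n ≥ 1.

3 | P(n)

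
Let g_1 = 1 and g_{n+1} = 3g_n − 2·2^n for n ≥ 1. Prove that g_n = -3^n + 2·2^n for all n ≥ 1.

Base case: g_1 = 1, and -3^1 + 2·2^1 = -3 + 4 = 1.
Assume g_r = -3^r + 2·2^r for some r ≥ 1.
Then g_{r+1} = 3g_r − 2·2^r = 3·(-3^r + 2·2^r) − 2·2^r = -3^{r+1} + 6·2^r − 2·2^r = -3^{r+1} + 4·2^r = -3^{r+1} + 2·2^{r+1}.
This completes the inductive step, so g_n = -3^n + 2·2^n for all n ≥ 1.

g_n = -3^n + 2·2^n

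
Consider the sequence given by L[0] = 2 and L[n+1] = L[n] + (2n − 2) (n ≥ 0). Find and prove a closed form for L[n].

Claim: L[n] = n^2 − 3n + 2.

Base case: L[0] = 2, and 0^2 − 3·0 + 2 = 2.
Assume L[j] = j^2 − 3j + 2.
Then L[j+1] = L[j] + (2j − 2) = (j^2 − 3j + 2) + (2j − 2) = j^2 − j,
and (j+1)^2 − 3·(j+1) + 2 = j^2 − j.
By induction, L[n] = n^2 − 3n + 2 for all n ≥ 0.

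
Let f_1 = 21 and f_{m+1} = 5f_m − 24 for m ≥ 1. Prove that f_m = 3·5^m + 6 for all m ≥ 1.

Base case: f_1 = 21, and 3·5^1 + 6 = 15 + 6 = 21.
Assume f_k = 3·5^k + 6 for some k ≥ 1.
Then f_{k+1} = 5f_k − 24 = 5·(3·5^k + 6) − 24 = 15·5^k + 30 − 24 = 3·5^{k+1} + 6.
This completes the inductive step, so f_m = 3·5^m + 6 for all m ≥ 1.

f_m = 3·5^m + 6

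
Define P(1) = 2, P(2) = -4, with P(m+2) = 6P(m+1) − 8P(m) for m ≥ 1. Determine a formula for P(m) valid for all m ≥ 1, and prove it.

Claim: P(m) = 3·2^m − 4^m.

Base cases: P(1) = 2 and 3·2^1 − 4^1 = 2; P(2) = -4 and 3·2^2 − 4^2 = -4.
Assume P(j) = 3·2^j − 4^j for all 1 ≤ j ≤ k, where k ≥ 2.
Then P(k+1) = 6P(k) − 8P(k−1) = 6·(3·2^k − 4^k) − 8·(3·2^{k−1} − 4^{k−1}) = 3·(6·2 − 8)2^{k−1} − (6·4 − 8)4^{k−1} = 12·2^{k−1} − 16·4^{k−1} = 3·2^{k+1} − 4^{k+1}.
Hence P(m) = 3·2^m − 4^m for every m ≥ 1, by strong induction.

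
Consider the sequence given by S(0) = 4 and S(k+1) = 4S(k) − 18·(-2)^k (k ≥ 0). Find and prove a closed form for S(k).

Claim: S(k) = 4^k + 3·(-2)^k.

Base case: S(0) = 4, and 4^0 + 3·(-2)^0 = 1 + 3 = 4.
Assume S(j) = 4^j + 3·(-2)^j for some j ≥ 0.
Then S(j+1) = 4S(j) − 18·(-2)^j = 4·(4^j + 3·(-2)^j) − 18·(-2)^j = 4^{j+1} + 12·(-2)^j − 18·(-2)^j = 4^{j+1} − 6·(-2)^j = 4^{j+1} + 3·(-2)^{j+1}.
Hence S(k) = 4^k + 3·(-2)^k for every k ≥ 0, by induction.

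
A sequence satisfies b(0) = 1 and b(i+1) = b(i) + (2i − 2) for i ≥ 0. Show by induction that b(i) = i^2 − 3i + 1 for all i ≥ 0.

Base case: b(0) = 1, and 0^2 − 3·0 + 1 = 1.
Assume b(j) = j^2 − 3j + 1.
Then b(j+1) = b(j) + (2j − 2) = (j^2 − 3j + 1) + (2j − 2) = j^2 − j − 1,
and (j+1)^2 − 3·(j+1) + 1 = j^2 − j − 1.
This completes the inductive step, so b(i) = i^2 − 3i + 1 for all i ≥ 0.

b(i) = i^2 − 3i + 1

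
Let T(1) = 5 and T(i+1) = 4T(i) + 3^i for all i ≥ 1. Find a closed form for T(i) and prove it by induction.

Claim: T(i) = 2·4^i − 3^i.

Base case: T(1) = 5, and 2·4^1 − 3^1 = 8 − 3 = 5.
Assume T(k) = 2·4^k − 3^k for some k ≥ 1.
Then T(k+1) = 4T(k) + 3^k = 4·(2·4^k − 3^k) + 3^k = 2·4^{k+1} − 4·3^k + 3^k = 2·4^{k+1} − 3·3^k = 2·4^{k+1} − 3^{k+1}.
This completes the inductive step, so T(i) = 2·4^i − 3^i for all i ≥ 1.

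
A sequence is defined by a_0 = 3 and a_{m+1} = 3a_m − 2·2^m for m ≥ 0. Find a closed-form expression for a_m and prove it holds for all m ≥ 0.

Claim: a_m = 3^m + 2·2^m.

Base case: a_0 = 3, and 3^0 + 2·2^0 = 1 + 2 = 3.
Assume a_r = 3^r + 2·2^r for some r ≥ 0.
Then a_{r+1} = 3a_r − 2·2^r = 3·(3^r + 2·2^r) − 2·2^r = 3^{r+1} + 6·2^r − 2·2^r = 3^{r+1} + 4·2^r = 3^{r+1} + 2·2^{r+1}.
Hence a_m = 3^m + 2·2^m for every m ≥ 0, by induction.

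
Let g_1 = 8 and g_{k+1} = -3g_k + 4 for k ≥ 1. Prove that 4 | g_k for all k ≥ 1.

Base case: g_1 = 8 = 4·2, so 4 | g_1.
Assume 4 | g_j, so g_j = 4t for some integer t.
Then g_{j+1} = -3g_j + 4 = -3·(4t) + 4 = 4(-3t + 1), so 4 | g_{j+1}.
Hence 4 | g_k for every k ≥ 1, by induction.

4 | g_k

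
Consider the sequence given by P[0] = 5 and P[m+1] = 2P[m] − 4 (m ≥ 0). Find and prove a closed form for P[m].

Claim: P[m] = 2^m + 4.

Base case: P[0] = 5, and 2^0 + 4 = 1 + 4 = 5.
Assume P[k] = 2^k + 4 for some k ≥ 0.
Then P[k+1] = 2P[k] − 4 = 2·(2^k + 4) − 4 = 2^{k+1} + 8 − 4 = 2^{k+1} + 4.
By induction, P[m] = 2^m + 4 for all m ≥ 0.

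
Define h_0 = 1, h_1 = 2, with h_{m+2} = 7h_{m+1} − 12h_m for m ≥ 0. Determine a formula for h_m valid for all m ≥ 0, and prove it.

Claim: h_m = -4^m + 2·3^m.

Base cases: h_0 = 1 and -4^0 + 2·3^0 = 1; h_1 = 2 and -4^1 + 2·3^1 = 2.
Assume h_j = -4^j + 2·3^j for all 0 ≤ j ≤ k, where k ≥ 1.
Then h_{k+1} = 7h_k − 12h_{k−1} = 7·(-4^k + 2·3^k) − 12·(-4^{k−1} + 2·3^{k−1}) = -(7·4 − 12)4^{k−1} + 2·(7·3 − 12)3^{k−1} = -16·4^{k−1} + 18·3^{k−1} = -4^{k+1} + 2·3^{k+1}.
Hence h_m = -4^m + 2·3^m for every m ≥ 0, by strong induction.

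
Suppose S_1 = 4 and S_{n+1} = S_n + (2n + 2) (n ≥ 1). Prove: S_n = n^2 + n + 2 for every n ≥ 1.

Base case: S_1 = 4, and 1^2 + 1 + 2 = 4.
Assume S_k = k^2 + k + 2.
Then S_{k+1} = S_k + (2k + 2) = (k^2 + k + 2) + (2k + 2) = k^2 + 3k + 4,
and (k+1)^2 + (k+1) + 2 = k^2 + 3k + 4.
This completes the inductive step, so S_n = n^2 + n + 2 for all n ≥ 1.

S_n = n^2 + n + 2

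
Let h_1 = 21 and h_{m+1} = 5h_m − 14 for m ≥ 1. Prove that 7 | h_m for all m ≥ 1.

Base case: h_1 = 21 = 7·3, so 7 | h_1.
Assume 7 | h_j, so h_j = 7t for some integer t.
Then h_{j+1} = 5h_j − 14 = 5·(7t) − 14 = 7(5t − 2), so 7 | h_{j+1}.
This completes the inductive step, so 7 | h_m for all m ≥ 1.

7 | h_m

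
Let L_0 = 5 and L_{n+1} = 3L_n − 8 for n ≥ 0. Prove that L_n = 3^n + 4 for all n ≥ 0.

Base case: L_0 = 5, and 3^0 + 4 = 1 + 4 = 5.
Assume L_k = 3^k + 4 for some k ≥ 0.
Then L_{k+1} = 3L_k − 8 = 3·(3^k + 4) − 8 = 3^{k+1} + 12 − 8 = 3^{k+1} + 4.
So the formula holds for k+1, and by induction L_n = 3^n + 4 for all n ≥ 0.

L_n = 3^n + 4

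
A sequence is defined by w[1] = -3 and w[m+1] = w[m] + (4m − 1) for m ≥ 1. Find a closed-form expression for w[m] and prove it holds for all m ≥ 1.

Claim: w[m] = 2m^2 − 3m − 2.

Base case: w[1] = -3, and 2·1^2 − 3·1 − 2 = -3.
Assume w[r] = 2r^2 − 3r − 2.
Then w[r+1] = w[r] + (4r − 1) = (2r^2 − 3r − 2) + (4r − 1) = 2r^2 + r − 3,
and 2·(r+1)^2 − 3·(r+1) − 2 = 2r^2 + r − 3.
Hence w[m] = 2m^2 − 3m − 2 for every m ≥ 1, by induction.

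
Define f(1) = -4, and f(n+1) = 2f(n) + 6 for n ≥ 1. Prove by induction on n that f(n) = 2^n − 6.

Base case: f(1) = -4, and 2^1 − 6 = 2 − 6 = -4.
Assume f(k) = 2^k − 6 for some k ≥ 1.
Then f(k+1) = 2f(k) + 6 = 2·(2^k − 6) + 6 = 2^{k+1} − 12 + 6 = 2^{k+1} − 6.
Hence f(n) = 2^n − 6 for every n ≥ 1, by induction.

f(n) = 2^n − 6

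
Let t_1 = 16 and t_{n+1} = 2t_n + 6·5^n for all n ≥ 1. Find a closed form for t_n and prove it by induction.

Claim: t_n = 3·2^n + 2·5^n.

Base case: t_1 = 16, and 3·2^1 + 2·5^1 = 6 + 10 = 16.
Assume t_r = 3·2^r + 2·5^r for some r ≥ 1.
Then t_{r+1} = 2t_r + 6·5^r = 2·(3·2^r + 2·5^r) + 6·5^r = 3·2^{r+1} + 4·5^r + 6·5^r = 3·2^{r+1} + 10·5^r = 3·2^{r+1} + 2·5^{r+1}.
Hence t_n = 3·2^n + 2·5^n for every n ≥ 1, by induction.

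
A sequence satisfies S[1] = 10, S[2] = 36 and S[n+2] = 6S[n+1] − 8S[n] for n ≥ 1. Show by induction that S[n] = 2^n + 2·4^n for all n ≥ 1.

Base cases: S[1] = 10 and 2^1 + 2·4^1 = 10; S[2] = 36 and 2^2 + 2·4^2 = 36.
Assume S[j] = 2^j + 2·4^j for all 1 ≤ j ≤ k, where k ≥ 2.
Then S[k+1] = 6S[k] − 8S[k−1] = 6·(2^k + 2·4^k) − 8·(2^{k−1} + 2·4^{k−1}) = (6·2 − 8)2^{k−1} + 2·(6·4 − 8)4^{k−1} = 4·2^{k−1} + 32·4^{k−1} = 2^{k+1} + 2·4^{k+1}.
Hence S[n] = 2^n + 2·4^n for every n ≥ 1, by strong induction.

S[n] = 2^n + 2·4^n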